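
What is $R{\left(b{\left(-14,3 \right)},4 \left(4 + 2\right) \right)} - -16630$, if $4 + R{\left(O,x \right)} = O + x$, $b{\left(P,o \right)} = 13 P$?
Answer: $16468$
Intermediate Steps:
$R{\left(O,x \right)} = -4 + O + x$ ($R{\left(O,x \right)} = -4 + \left(O + x\right) = -4 + O + x$)
$R{\left(b{\left(-14,3 \right)},4 \left(4 + 2\right) \right)} - -16630 = \left(-4 + 13 \left(-14\right) + 4 \left(4 + 2\right)\right) - -16630 = \left(-4 - 182 + 4 \cdot 6\right) + 16630 = \left(-4 - 182 + 24\right) + 16630 = -162 + 16630 = 16468$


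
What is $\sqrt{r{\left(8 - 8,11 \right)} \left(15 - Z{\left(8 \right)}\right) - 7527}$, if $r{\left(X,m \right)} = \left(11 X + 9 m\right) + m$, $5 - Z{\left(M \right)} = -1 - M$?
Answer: $i \sqrt{7417} \approx 86.122 i$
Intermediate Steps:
$Z{\left(M \right)} = 6 + M$ ($Z{\left(M \right)} = 5 - \left(-1 - M\right) = 5 + \left(1 + M\right) = 6 + M$)
$r{\left(X,m \right)} = 10 m + 11 X$ ($r{\left(X,m \right)} = \left(9 m + 11 X\right) + m = 10 m + 11 X$)
$\sqrt{r{\left(8 - 8,11 \right)} \left(15 - Z{\left(8 \right)}\right) - 7527} = \sqrt{\left(10 \cdot 11 + 11 \left(8 - 8\right)\right) \left(15 - \left(6 + 8\right)\right) - 7527} = \sqrt{\left(110 + 11 \left(8 - 8\right)\right) \left(15 - 14\right) - 7527} = \sqrt{\left(110 + 11 \cdot 0\right) \left(15 - 14\right) - 7527} = \sqrt{\left(110 + 0\right) 1 - 7527} = \sqrt{110 \cdot 1 - 7527} = \sqrt{110 - 7527} = \sqrt{-7417} = i \sqrt{7417}$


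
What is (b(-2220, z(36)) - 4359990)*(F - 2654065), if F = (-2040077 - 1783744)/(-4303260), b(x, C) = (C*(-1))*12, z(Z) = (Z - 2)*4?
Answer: 922493385850440447/79690 ≈ 1.1576e+13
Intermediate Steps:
z(Z) = -8 + 4*Z (z(Z) = (-2 + Z)*4 = -8 + 4*Z)
b(x, C) = -12*C (b(x, C) = -C*12 = -12*C)
F = 141623/159380 (F = -3823821*(-1/4303260) = 141623/159380 ≈ 0.88859)
(b(-2220, z(36)) - 4359990)*(F - 2654065) = (-12*(-8 + 4*36) - 4359990)*(141623/159380 - 2654065) = (-12*(-8 + 144) - 4359990)*(-423004738077/159380) = (-12*136 - 4359990)*(-423004738077/159380) = (-1632 - 4359990)*(-423004738077/159380) = -4361622*(-423004738077/159380) = 922493385850440447/79690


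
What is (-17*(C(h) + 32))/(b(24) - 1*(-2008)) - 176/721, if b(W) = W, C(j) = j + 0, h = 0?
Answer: -46866/91567 ≈ -0.51182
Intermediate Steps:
C(j) = j
(-17*(C(h) + 32))/(b(24) - 1*(-2008)) - 176/721 = (-17*(0 + 32))/(24 - 1*(-2008)) - 176/721 = (-17*32)/(24 + 2008) - 176*1/721 = -544/2032 - 176/721 = -544*1/2032 - 176/721 = -34/127 - 176/721 = -46866/91567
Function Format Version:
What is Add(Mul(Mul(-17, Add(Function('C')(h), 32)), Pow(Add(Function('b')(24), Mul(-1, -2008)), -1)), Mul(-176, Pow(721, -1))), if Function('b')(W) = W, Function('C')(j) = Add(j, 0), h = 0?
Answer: Rational(-46866, 91567) ≈ -0.51182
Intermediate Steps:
Function('C')(j) = j
Add(Mul(Mul(-17, Add(Function('C')(h), 32)), Pow(Add(Function('b')(24), Mul(-1, -2008)), -1)), Mul(-176, Pow(721, -1))) = Add(Mul(Mul(-17, Add(0, 32)), Pow(Add(24, Mul(-1, -2008)), -1)), Mul(-176, Pow(721, -1))) = Add(Mul(Mul(-17, 32), Pow(Add(24, 2008), -1)), Mul(-176, Rational(1, 721))) = Add(Mul(-544, Pow(2032, -1)), Rational(-176, 721)) = Add(Mul(-544, Rational(1, 2032)), Rational(-176, 721)) = Add(Rational(-34, 127), Rational(-176, 721)) = Rational(-46866, 91567)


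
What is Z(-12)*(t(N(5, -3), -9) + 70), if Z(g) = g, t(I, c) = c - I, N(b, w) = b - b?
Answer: -732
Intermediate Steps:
N(b, w) = 0
Z(-12)*(t(N(5, -3), -9) + 70) = -12*((-9 - 1*0) + 70) = -12*((-9 + 0) + 70) = -12*(-9 + 70) = -12*61 = -732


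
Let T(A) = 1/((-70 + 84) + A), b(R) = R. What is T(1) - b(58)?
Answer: -869/15 ≈ -57.933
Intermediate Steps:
T(A) = 1/(14 + A)
T(1) - b(58) = 1/(14 + 1) - 1*58 = 1/15 - 58 = -869/15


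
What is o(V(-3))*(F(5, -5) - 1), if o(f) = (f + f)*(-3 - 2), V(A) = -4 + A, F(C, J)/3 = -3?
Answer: -700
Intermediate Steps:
F(C, J) = -9 (F(C, J) = 3*(-3) = -9)
o(f) = -10*f (o(f) = (2*f)*(-5) = -10*f)
o(V(-3))*(F(5, -5) - 1) = (-10*(-4 - 3))*(-9 - 1) = -10*(-7)*(-10) = 70*(-10) = -700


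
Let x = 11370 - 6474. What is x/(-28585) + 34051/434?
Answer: 971222971/12405890 ≈ 78.287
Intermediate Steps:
x = 4896
x/(-28585) + 34051/434 = 4896/(-28585) + 34051/434 = 4896*(-1/28585) + 34051*(1/434) = -4896/28585 + 34051/434 = 971222971/12405890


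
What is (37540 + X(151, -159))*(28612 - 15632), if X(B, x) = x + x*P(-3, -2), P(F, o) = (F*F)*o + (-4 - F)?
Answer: 524417960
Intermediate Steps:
P(F, o) = -4 - F + o*F² (P(F, o) = F²*o + (-4 - F) = o*F² + (-4 - F) = -4 - F + o*F²)
X(B, x) = -18*x (X(B, x) = x + x*(-4 - 1*(-3) - 2*(-3)²) = x + x*(-4 + 3 - 2*9) = x + x*(-4 + 3 - 18) = x + x*(-19) = x - 19*x = -18*x)
(37540 + X(151, -159))*(28612 - 15632) = (37540 - 18*(-159))*(28612 - 15632) = (37540 + 2862)*12980 = 40402*12980 = 524417960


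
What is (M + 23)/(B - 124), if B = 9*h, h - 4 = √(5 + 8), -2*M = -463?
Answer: -22396/6691 - 4581*√13/13382 ≈ -4.5815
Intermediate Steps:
M = 463/2 (M = -½*(-463) = 463/2 ≈ 231.50)
h = 4 + √13 (h = 4 + √(5 + 8) = 4 + √13 ≈ 7.6056)
B = 36 + 9*√13 (B = 9*(4 + √13) = 36 + 9*√13 ≈ 68.450)
(M + 23)/(B - 124) = (463/2 + 23)/((36 + 9*√13) - 124) = 509/(2*(-88 + 9*√13))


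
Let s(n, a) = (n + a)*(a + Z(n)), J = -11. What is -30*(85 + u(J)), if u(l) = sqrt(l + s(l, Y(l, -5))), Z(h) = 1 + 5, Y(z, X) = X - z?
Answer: -2550 - 30*I*sqrt(71) ≈ -2550.0 - 252.78*I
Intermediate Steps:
Z(h) = 6
s(n, a) = (6 + a)*(a + n) (s(n, a) = (n + a)*(a + 6) = (a + n)*(6 + a) = (6 + a)*(a + n))
u(l) = sqrt(-30 + l + (-5 - l)**2 + l*(-5 - l)) (u(l) = sqrt(l + ((-5 - l)**2 + 6*(-5 - l) + 6*l + (-5 - l)*l)) = sqrt(l + ((-5 - l)**2 + (-30 - 6*l) + 6*l + l*(-5 - l))) = sqrt(l + (-30 + (-5 - l)**2 + l*(-5 - l))) = sqrt(-30 + l + (-5 - l)**2 + l*(-5 - l)))
-30*(85 + u(J)) = -30*(85 + sqrt(-5 + 6*(-11))) = -30*(85 + sqrt(-5 - 66)) = -30*(85 + sqrt(-71)) = -30*(85 + I*sqrt(71)) = -2550 - 30*I*sqrt(71)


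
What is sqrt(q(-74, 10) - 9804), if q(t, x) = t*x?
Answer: 4*I*sqrt(659) ≈ 102.68*I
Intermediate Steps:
sqrt(q(-74, 10) - 9804) = sqrt(-74*10 - 9804) = sqrt(-740 - 9804) = sqrt(-10544) = 4*I*sqrt(659)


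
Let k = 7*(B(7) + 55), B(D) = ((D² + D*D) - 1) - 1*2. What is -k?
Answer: -1050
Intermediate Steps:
B(D) = -3 + 2*D² (B(D) = ((D² + D²) - 1) - 2 = (2*D² - 1) - 2 = (-1 + 2*D²) - 2 = -3 + 2*D²)
k = 1050 (k = 7*((-3 + 2*7²) + 55) = 7*((-3 + 2*49) + 55) = 7*((-3 + 98) + 55) = 7*(95 + 55) = 7*150 = 1050)
-k = -1*1050 = -1050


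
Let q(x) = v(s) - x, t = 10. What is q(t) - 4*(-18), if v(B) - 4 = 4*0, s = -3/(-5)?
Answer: 66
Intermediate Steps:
s = ⅗ (s = -3*(-⅕) = ⅗ ≈ 0.60000)
v(B) = 4 (v(B) = 4 + 4*0 = 4 + 0 = 4)
q(x) = 4 - x
q(t) - 4*(-18) = (4 - 1*10) - 4*(-18) = (4 - 10) + 72 = -6 + 72 = 66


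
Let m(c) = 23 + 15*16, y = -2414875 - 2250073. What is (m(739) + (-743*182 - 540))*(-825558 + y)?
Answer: 743980034518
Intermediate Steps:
y = -4664948
m(c) = 263 (m(c) = 23 + 240 = 263)
(m(739) + (-743*182 - 540))*(-825558 + y) = (263 + (-743*182 - 540))*(-825558 - 4664948) = (263 + (-135226 - 540))*(-5490506) = (263 - 135766)*(-5490506) = -135503*(-5490506) = 743980034518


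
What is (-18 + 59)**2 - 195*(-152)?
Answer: 31321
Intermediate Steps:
(-18 + 59)**2 - 195*(-152) = 41**2 - 1*(-29640) = 1681 + 29640 = 31321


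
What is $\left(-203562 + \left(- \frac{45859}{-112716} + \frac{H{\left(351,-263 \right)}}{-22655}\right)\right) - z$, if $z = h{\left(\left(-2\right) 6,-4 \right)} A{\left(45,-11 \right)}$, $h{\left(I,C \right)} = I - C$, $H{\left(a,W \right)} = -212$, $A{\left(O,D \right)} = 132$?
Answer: $- \frac{517114407104443}{2553580980} \approx -2.0251 \cdot 10^{5}$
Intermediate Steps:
$z = -1056$ ($z = \left(\left(-2\right) 6 - -4\right) 132 = \left(-12 + 4\right) 132 = \left(-8\right) 132 = -1056$)
$\left(-203562 + \left(- \frac{45859}{-112716} + \frac{H{\left(351,-263 \right)}}{-22655}\right)\right) - z = \left(-203562 - \left(- \frac{45859}{112716} - \frac{212}{22655}\right)\right) - -1056 = \left(-203562 - - \frac{1062831437}{2553580980}\right) + 1056 = \left(-203562 + \left(\frac{45859}{112716} + \frac{212}{22655}\right)\right) + 1056 = \left(-203562 + \frac{1062831437}{2553580980}\right) + 1056 = - \frac{519810988619323}{2553580980} + 1056 = - \frac{517114407104443}{2553580980}$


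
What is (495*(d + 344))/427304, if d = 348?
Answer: 85635/106826 ≈ 0.80163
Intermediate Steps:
(495*(d + 344))/427304 = (495*(348 + 344))/427304 = (495*692)*(1/427304) = 342540*(1/427304) = 85635/106826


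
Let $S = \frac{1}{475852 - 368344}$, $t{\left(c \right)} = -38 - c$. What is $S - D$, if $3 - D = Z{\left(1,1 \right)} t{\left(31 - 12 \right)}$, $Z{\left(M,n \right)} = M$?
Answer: $- \frac{6450479}{107508} \approx -60.0$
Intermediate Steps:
$S = \frac{1}{107508} \approx 9.3016 \cdot 10^{-6}$
$D = 60$ ($D = 3 - 1 \left(-38 - \left(31 - 12\right)\right) = 3 - 1 \left(-38 - 19\right) = 3 - 1 \left(-57\right) = 3 - -57 = 3 + 57 = 60$)
$S - D = \frac{1}{107508} - 60 = - \frac{6450479}{107508}$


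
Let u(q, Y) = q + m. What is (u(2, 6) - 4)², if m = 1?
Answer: 1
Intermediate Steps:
u(q, Y) = 1 + q (u(q, Y) = q + 1 = 1 + q)
(u(2, 6) - 4)² = ((1 + 2) - 4)² = (3 - 4)² = (-1)² = 1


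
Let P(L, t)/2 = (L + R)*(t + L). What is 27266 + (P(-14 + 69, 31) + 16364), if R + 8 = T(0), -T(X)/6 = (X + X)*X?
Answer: 51714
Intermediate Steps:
T(X) = -12*X**2 (T(X) = -6*(X + X)*X = -6*2*X*X = -12*X**2)
R = -8 (R = -8 - 12*0**2 = -8 - 12*0 = -8 + 0 = -8)
P(L, t) = 2*(-8 + L)*(L + t) (P(L, t) = 2*((L - 8)*(t + L)) = 2*((-8 + L)*(L + t)) = 2*(-8 + L)*(L + t))
27266 + (P(-14 + 69, 31) + 16364) = 27266 + ((-16*(-14 + 69) - 16*31 + 2*(-14 + 69)**2 + 2*(-14 + 69)*31) + 16364) = 27266 + ((-16*55 - 496 + 2*55**2 + 2*55*31) + 16364) = 27266 + ((-880 - 496 + 2*3025 + 3410) + 16364) = 27266 + ((-880 - 496 + 6050 + 3410) + 16364) = 27266 + (8084 + 16364) = 27266 + 24448 = 51714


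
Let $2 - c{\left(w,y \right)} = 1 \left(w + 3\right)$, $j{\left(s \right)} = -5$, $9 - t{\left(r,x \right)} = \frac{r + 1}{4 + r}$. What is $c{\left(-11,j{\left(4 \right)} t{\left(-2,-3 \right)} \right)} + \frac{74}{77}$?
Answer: $\frac{844}{77} \approx 10.961$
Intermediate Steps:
$t{\left(r,x \right)} = 9 - \frac{1 + r}{4 + r}$ ($t{\left(r,x \right)} = 9 - \frac{r + 1}{4 + r} = 9 - \frac{1 + r}{4 + r}$)
$c{\left(w,y \right)} = -1 - w$ ($c{\left(w,y \right)} = 2 - 1 \left(w + 3\right) = 2 - 1 \left(3 + w\right) = 2 - \left(3 + w\right) = -1 - w$)
$c{\left(-11,j{\left(4 \right)} t{\left(-2,-3 \right)} \right)} + \frac{74}{77} = \left(-1 - -11\right) + \frac{74}{77} = \left(-1 + 11\right) + 74 \cdot \frac{1}{77} = 10 + \frac{74}{77} = \frac{844}{77}$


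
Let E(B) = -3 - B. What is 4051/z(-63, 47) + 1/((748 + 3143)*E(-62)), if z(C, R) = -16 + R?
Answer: 929984050/7116639 ≈ 130.68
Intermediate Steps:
4051/z(-63, 47) + 1/((748 + 3143)*E(-62)) = 4051/(-16 + 47) + 1/((748 + 3143)*(-3 - 1*(-62))) = 4051/31 + 1/(3891*(-3 + 62)) = 4051*(1/31) + (1/3891)/59 = 4051/31 + (1/3891)*(1/59) = 4051/31 + 1/229569 = 929984050/7116639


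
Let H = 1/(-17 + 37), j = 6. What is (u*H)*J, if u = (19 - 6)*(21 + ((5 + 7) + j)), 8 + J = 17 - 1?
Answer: 1014/5 ≈ 202.80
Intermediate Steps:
J = 8 (J = -8 + (17 - 1) = -8 + 16 = 8)
u = 507 (u = (19 - 6)*(21 + ((5 + 7) + 6)) = 13*(21 + (12 + 6)) = 13*(21 + 18) = 13*39 = 507)
H = 1/20 ≈ 0.050000
(u*H)*J = (507*(1/20))*8 = (507/20)*8 = 1014/5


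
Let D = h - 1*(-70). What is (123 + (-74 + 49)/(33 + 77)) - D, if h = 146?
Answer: -2051/22 ≈ -93.227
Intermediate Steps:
D = 216 (D = 146 - 1*(-70) = 146 + 70 = 216)
(123 + (-74 + 49)/(33 + 77)) - D = (123 + (-74 + 49)/(33 + 77)) - 1*216 = (123 - 25/110) - 216 = (123 - 25*1/110) - 216 = (123 - 5/22) - 216 = 2701/22 - 216 = -2051/22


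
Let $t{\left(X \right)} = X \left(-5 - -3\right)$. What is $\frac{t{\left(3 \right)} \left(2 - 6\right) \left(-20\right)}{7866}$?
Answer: $- \frac{80}{1311} \approx -0.061022$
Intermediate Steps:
$t{\left(X \right)} = - 2 X$ ($t{\left(X \right)} = X \left(-5 + 3\right) = X \left(-2\right) = - 2 X$)
$\frac{t{\left(3 \right)} \left(2 - 6\right) \left(-20\right)}{7866} = \frac{\left(-2\right) 3 \left(2 - 6\right) \left(-20\right)}{7866} = - 6 \left(2 - 6\right) \left(-20\right) \frac{1}{7866} = \left(-6\right) \left(-4\right) \left(-20\right) \frac{1}{7866} = 24 \left(-20\right) \frac{1}{7866} = \left(-480\right) \frac{1}{7866} = - \frac{80}{1311}$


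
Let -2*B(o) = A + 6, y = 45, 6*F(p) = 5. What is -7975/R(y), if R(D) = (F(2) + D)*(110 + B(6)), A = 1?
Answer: -116/71 ≈ -1.6338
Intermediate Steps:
F(p) = ⅚ (F(p) = (⅙)*5 = ⅚)
B(o) = -7/2 (B(o) = -(1 + 6)/2 = -½*7 = -7/2)
R(D) = 355/4 + 213*D/2 (R(D) = (⅚ + D)*(110 - 7/2) = (⅚ + D)*(213/2) = 355/4 + 213*D/2)
-7975/R(y) = -7975/(355/4 + (213/2)*45) = -7975/(355/4 + 9585/2) = -7975/19525/4 = -7975*4/19525 = -116/71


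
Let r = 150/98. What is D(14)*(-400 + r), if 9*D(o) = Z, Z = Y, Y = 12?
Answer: -78100/147 ≈ -531.29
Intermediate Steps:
Z = 12
r = 75/49 (r = 150*(1/98) = 75/49 ≈ 1.5306)
D(o) = 4/3 (D(o) = (⅑)*12 = 4/3)
D(14)*(-400 + r) = 4*(-400 + 75/49)/3 = (4/3)*(-19525/49) = -78100/147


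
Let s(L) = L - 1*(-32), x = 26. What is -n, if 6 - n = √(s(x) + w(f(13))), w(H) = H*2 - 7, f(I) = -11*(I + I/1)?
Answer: -6 + I*√521 ≈ -6.0 + 22.825*I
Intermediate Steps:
f(I) = -22*I (f(I) = -11*(I + I*1) = -11*(I + I) = -22*I)
s(L) = 32 + L (s(L) = L + 32 = 32 + L)
w(H) = -7 + 2*H (w(H) = 2*H - 7 = -7 + 2*H)
n = 6 - I*√521 (n = 6 - √((32 + 26) + (-7 + 2*(-22*13))) = 6 - √(58 + (-7 + 2*(-286))) = 6 - √(58 + (-7 - 572)) = 6 - √(58 - 579) = 6 - √(-521) = 6 - I*√521 ≈ 6.0 - 22.825*I)
-n = -(6 - I*√521) = -6 + I*√521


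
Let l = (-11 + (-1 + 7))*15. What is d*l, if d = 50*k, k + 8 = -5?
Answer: 48750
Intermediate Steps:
k = -13 (k = -8 - 5 = -13)
l = -75 (l = (-11 + 6)*15 = -5*15 = -75)
d = -650 (d = 50*(-13) = -650)
d*l = -650*(-75) = 48750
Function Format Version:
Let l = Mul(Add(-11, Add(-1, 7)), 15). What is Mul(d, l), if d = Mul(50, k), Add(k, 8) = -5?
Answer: 48750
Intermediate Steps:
k = -13 (k = Add(-8, -5) = -13)
l = -75 (l = Mul(Add(-11, 6), 15) = Mul(-5, 15) = -75)
d = -650 (d = Mul(50, -13) = -650)
Mul(d, l) = Mul(-650, -75) = 48750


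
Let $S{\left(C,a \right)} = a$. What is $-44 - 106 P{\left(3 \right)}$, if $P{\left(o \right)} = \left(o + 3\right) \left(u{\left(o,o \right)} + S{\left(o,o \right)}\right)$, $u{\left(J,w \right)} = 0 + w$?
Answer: $-3860$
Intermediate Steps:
$u{\left(J,w \right)} = w$
$P{\left(o \right)} = 2 o \left(3 + o\right)$ ($P{\left(o \right)} = \left(o + 3\right) \left(o + o\right) = \left(3 + o\right) 2 o = 2 o \left(3 + o\right)$)
$-44 - 106 P{\left(3 \right)} = -44 - 106 \cdot 2 \cdot 3 \left(3 + 3\right) = -44 - 106 \cdot 2 \cdot 3 \cdot 6 = -44 - 3816 = -3860$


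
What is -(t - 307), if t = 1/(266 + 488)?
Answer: 231477/754 ≈ 307.00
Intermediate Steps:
t = 1/754 ≈ 0.0013263
-(t - 307) = -(1/754 - 307) = -1*(-231477/754) = 231477/754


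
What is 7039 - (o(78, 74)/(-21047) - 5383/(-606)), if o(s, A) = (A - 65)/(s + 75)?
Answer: 1524313548155/216826194 ≈ 7030.1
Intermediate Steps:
o(s, A) = (-65 + A)/(75 + s)
7039 - (o(78, 74)/(-21047) - 5383/(-606)) = 7039 - (((-65 + 74)/(75 + 78))/(-21047) - 5383/(-606)) = 7039 - ((9/153)*(-1/21047) - 5383*(-1/606)) = 7039 - (((1/153)*9)*(-1/21047) + 5383/606) = 7039 - ((1/17)*(-1/21047) + 5383/606) = 7039 - (-1/357799 + 5383/606) = 7039 - 1*1926031411/216826194 = 7039 - 1926031411/216826194 = 1524313548155/216826194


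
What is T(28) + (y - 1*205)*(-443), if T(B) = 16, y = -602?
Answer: 357517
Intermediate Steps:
T(28) + (y - 1*205)*(-443) = 16 + (-602 - 1*205)*(-443) = 16 + (-602 - 205)*(-443) = 16 - 807*(-443) = 16 + 357501 = 357517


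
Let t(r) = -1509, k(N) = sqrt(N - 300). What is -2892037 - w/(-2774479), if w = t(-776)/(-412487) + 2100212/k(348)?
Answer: -3309752757888727592/1144436519273 + 525053*sqrt(3)/8323437 ≈ -2.8920e+6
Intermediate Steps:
k(N) = sqrt(-300 + N)
w = 1509/412487 + 525053*sqrt(3)/3 (w = -1509/(-412487) + 2100212/(sqrt(-300 + 348)) = -1509*(-1/412487) + 2100212/(sqrt(48)) = 1509/412487 + 2100212/((4*sqrt(3))) = 1509/412487 + 2100212*(sqrt(3)/12) = 1509/412487 + 525053*sqrt(3)/3 ≈ 3.0314e+5)
-2892037 - w/(-2774479) = -2892037 - (1509/412487 + 525053*sqrt(3)/3)/(-2774479) = -2892037 - (1509/412487 + 525053*sqrt(3)/3)*(-1)/2774479 = -2892037 - (-1509/1144436519273 - 525053*sqrt(3)/8323437) = -2892037 + (1509/1144436519273 + 525053*sqrt(3)/8323437) = -3309752757888727592/1144436519273 + 525053*sqrt(3)/8323437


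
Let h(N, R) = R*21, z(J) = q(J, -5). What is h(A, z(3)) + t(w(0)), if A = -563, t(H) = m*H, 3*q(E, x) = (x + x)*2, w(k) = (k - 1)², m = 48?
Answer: -92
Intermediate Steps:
w(k) = (-1 + k)²
q(E, x) = 4*x/3 (q(E, x) = ((x + x)*2)/3 = ((2*x)*2)/3 = (4*x)/3 = 4*x/3)
z(J) = -20/3 (z(J) = (4/3)*(-5) = -20/3)
t(H) = 48*H
h(N, R) = 21*R
h(A, z(3)) + t(w(0)) = 21*(-20/3) + 48*(-1 + 0)² = -140 + 48*(-1)² = -140 + 48*1 = -140 + 48 = -92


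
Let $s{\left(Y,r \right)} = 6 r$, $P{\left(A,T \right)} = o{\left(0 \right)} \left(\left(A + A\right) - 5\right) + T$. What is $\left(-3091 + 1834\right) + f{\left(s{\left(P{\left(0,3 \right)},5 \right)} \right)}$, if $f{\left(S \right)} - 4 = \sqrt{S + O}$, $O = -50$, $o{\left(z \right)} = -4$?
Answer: $-1253 + 2 i \sqrt{5} \approx -1253.0 + 4.4721 i$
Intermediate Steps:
$P{\left(A,T \right)} = 20 + T - 8 A$ ($P{\left(A,T \right)} = - 4 \left(\left(A + A\right) - 5\right) + T = - 4 \left(2 A - 5\right) + T = - 4 \left(-5 + 2 A\right) + T = \left(20 - 8 A\right) + T = 20 + T - 8 A$)
$f{\left(S \right)} = 4 + \sqrt{-50 + S}$ ($f{\left(S \right)} = 4 + \sqrt{S - 50} = 4 + \sqrt{-50 + S}$)
$\left(-3091 + 1834\right) + f{\left(s{\left(P{\left(0,3 \right)},5 \right)} \right)} = \left(-3091 + 1834\right) + \left(4 + \sqrt{-50 + 6 \cdot 5}\right) = -1257 + \left(4 + \sqrt{-50 + 30}\right) = -1257 + \left(4 + \sqrt{-20}\right) = -1257 + \left(4 + 2 i \sqrt{5}\right) = -1253 + 2 i \sqrt{5}$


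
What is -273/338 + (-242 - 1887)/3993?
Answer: -139207/103818 ≈ -1.3409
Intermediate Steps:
-273/338 + (-242 - 1887)/3993 = -273*1/338 - 2129*1/3993 = -21/26 - 2129/3993 = -139207/103818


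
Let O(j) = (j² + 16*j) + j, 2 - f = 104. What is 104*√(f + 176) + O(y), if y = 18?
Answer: 630 + 104*√74 ≈ 1524.6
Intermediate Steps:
f = -102 (f = 2 - 1*104 = 2 - 104 = -102)
O(j) = j² + 17*j
104*√(f + 176) + O(y) = 104*√(-102 + 176) + 18*(17 + 18) = 104*√74 + 18*35 = 104*√74 + 630 = 630 + 104*√74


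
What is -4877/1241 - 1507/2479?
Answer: -13960270/3076439 ≈ -4.5378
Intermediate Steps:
-4877/1241 - 1507/2479 = -13960270/3076439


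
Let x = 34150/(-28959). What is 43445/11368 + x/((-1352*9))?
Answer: 39054178745/10218820248 ≈ 3.8218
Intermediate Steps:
x = -34150/28959 (x = 34150*(-1/28959) = -34150/28959 ≈ -1.1793)
43445/11368 + x/((-1352*9)) = 43445/11368 - 34150/(28959*((-1352*9))) = 43445*(1/11368) - 34150/28959/(-12168) = 43445/11368 - 34150/28959*(-1/12168) = 43445/11368 + 17075/176186556 = 39054178745/10218820248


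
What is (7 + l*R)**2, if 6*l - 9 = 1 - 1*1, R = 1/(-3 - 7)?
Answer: 18769/400 ≈ 46.922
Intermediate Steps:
R = -1/10 (R = 1/(-10) = -1/10 ≈ -0.10000)
l = 3/2 (l = 3/2 + (1 - 1*1)/6 = 3/2 + (1 - 1)/6 = 3/2 + (1/6)*0 = 3/2 + 0 = 3/2 ≈ 1.5000)
(7 + l*R)**2 = (7 + (3/2)*(-1/10))**2 = (7 - 3/20)**2 = (137/20)**2 = 18769/400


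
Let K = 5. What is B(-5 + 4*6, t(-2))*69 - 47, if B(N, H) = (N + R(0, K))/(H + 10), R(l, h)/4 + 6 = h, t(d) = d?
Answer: 659/8 ≈ 82.375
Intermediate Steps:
R(l, h) = -24 + 4*h
B(N, H) = (-4 + N)/(10 + H) (B(N, H) = (N + (-24 + 4*5))/(H + 10) = (N + (-24 + 20))/(10 + H) = (N - 4)/(10 + H) = (-4 + N)/(10 + H))
B(-5 + 4*6, t(-2))*69 - 47 = ((-4 + (-5 + 4*6))/(10 - 2))*69 - 47 = ((-4 + (-5 + 24))/8)*69 - 47 = ((-4 + 19)/8)*69 - 47 = ((1/8)*15)*69 - 47 = (15/8)*69 - 47 = 1035/8 - 47 = 659/8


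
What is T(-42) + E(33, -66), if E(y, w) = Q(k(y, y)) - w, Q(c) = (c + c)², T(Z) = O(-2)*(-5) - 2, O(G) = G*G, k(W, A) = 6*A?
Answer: 156860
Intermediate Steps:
O(G) = G²
T(Z) = -22 (T(Z) = (-2)²*(-5) - 2 = 4*(-5) - 2 = -20 - 2 = -22)
Q(c) = 4*c² (Q(c) = (2*c)² = 4*c²)
E(y, w) = -w + 144*y² (E(y, w) = 4*(6*y)² - w = 4*(36*y²) - w = 144*y² - w = -w + 144*y²)
T(-42) + E(33, -66) = -22 + (-1*(-66) + 144*33²) = -22 + (66 + 144*1089) = -22 + (66 + 156816) = -22 + 156882 = 156860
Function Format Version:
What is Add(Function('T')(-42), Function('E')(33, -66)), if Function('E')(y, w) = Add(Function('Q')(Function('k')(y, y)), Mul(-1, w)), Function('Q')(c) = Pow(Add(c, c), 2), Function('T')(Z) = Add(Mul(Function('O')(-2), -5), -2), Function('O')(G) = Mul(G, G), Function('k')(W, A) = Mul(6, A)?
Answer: 156860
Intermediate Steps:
Function('O')(G) = Pow(G, 2)
Function('T')(Z) = -22 (Function('T')(Z) = Add(Mul(Pow(-2, 2), -5), -2) = Add(Mul(4, -5), -2) = Add(-20, -2) = -22)
Function('Q')(c) = Mul(4, Pow(c, 2)) (Function('Q')(c) = Pow(Mul(2, c), 2) = Mul(4, Pow(c, 2)))
Function('E')(y, w) = Add(Mul(-1, w), Mul(144, Pow(y, 2))) (Function('E')(y, w) = Add(Mul(4, Pow(Mul(6, y), 2)), Mul(-1, w)) = Add(Mul(4, Mul(36, Pow(y, 2))), Mul(-1, w)) = Add(Mul(144, Pow(y, 2)), Mul(-1, w)) = Add(Mul(-1, w), Mul(144, Pow(y, 2))))
Add(Function('T')(-42), Function('E')(33, -66)) = Add(-22, Add(Mul(-1, -66), Mul(144, Pow(33, 2)))) = Add(-22, Add(66, Mul(144, 1089))) = Add(-22, Add(66, 156816)) = Add(-22, 156882) = 156860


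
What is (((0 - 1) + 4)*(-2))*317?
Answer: -1902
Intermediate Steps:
(((0 - 1) + 4)*(-2))*317 = ((-1 + 4)*(-2))*317 = (3*(-2))*317 = -6*317 = -1902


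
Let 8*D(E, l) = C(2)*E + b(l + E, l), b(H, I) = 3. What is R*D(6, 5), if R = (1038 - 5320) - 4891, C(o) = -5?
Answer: 247671/8 ≈ 30959.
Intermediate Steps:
D(E, l) = 3/8 - 5*E/8 (D(E, l) = (-5*E + 3)/8 = (3 - 5*E)/8 = 3/8 - 5*E/8)
R = -9173 (R = -4282 - 4891 = -9173)
R*D(6, 5) = -9173*(3/8 - 5/8*6) = -9173*(3/8 - 15/4) = -9173*(-27/8) = 247671/8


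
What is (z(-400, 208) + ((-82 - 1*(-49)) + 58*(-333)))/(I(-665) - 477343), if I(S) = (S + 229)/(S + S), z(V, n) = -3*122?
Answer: 4369715/105810959 ≈ 0.041297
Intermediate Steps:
z(V, n) = -366
I(S) = (229 + S)/(2*S) (I(S) = (229 + S)/((2*S)) = (229 + S)*(1/(2*S)) = (229 + S)/(2*S))
(z(-400, 208) + ((-82 - 1*(-49)) + 58*(-333)))/(I(-665) - 477343) = (-366 + ((-82 - 1*(-49)) + 58*(-333)))/((½)*(229 - 665)/(-665) - 477343) = (-366 + ((-82 + 49) - 19314))/((½)*(-1/665)*(-436) - 477343) = (-366 + (-33 - 19314))/(218/665 - 477343) = (-366 - 19347)/(-317432877/665) = -19713*(-665/317432877) = 4369715/105810959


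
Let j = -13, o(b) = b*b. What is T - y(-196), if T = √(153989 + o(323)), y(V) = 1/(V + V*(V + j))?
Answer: -1/40768 + 3*√28702 ≈ 508.25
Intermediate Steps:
o(b) = b²
y(V) = 1/(V + V*(-13 + V)) (y(V) = 1/(V + V*(V - 13)) = 1/(V + V*(-13 + V)))
T = 3*√28702 (T = √(153989 + 323²) = √(153989 + 104329) = √258318 = 3*√28702 ≈ 508.25)
T - y(-196) = 3*√28702 - 1/((-196)*(-12 - 196)) = 3*√28702 - (-1)/(196*(-208)) = 3*√28702 - (-1)*(-1)/(196*208) = 3*√28702 - 1*1/40768 = 3*√28702 - 1/40768 = -1/40768 + 3*√28702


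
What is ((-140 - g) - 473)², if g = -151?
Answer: 213444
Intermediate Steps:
((-140 - g) - 473)² = ((-140 - 1*(-151)) - 473)² = ((-140 + 151) - 473)² = (11 - 473)² = (-462)² = 213444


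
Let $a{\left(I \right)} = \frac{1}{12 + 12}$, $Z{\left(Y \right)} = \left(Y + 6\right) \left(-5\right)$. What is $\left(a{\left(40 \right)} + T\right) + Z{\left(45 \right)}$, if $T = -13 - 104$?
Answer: $- \frac{8927}{24} \approx -371.96$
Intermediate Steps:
$Z{\left(Y \right)} = -30 - 5 Y$ ($Z{\left(Y \right)} = \left(6 + Y\right) \left(-5\right) = -30 - 5 Y$)
$T = -117$ ($T = -13 - 104 = -117$)
$a{\left(I \right)} = \frac{1}{24}$
$\left(a{\left(40 \right)} + T\right) + Z{\left(45 \right)} = \left(\frac{1}{24} - 117\right) - 255 = - \frac{2807}{24} - 255 = - \frac{8927}{24}$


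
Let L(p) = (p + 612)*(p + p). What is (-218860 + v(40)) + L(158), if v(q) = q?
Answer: 24500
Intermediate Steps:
L(p) = 2*p*(612 + p) (L(p) = (612 + p)*(2*p) = 2*p*(612 + p))
(-218860 + v(40)) + L(158) = (-218860 + 40) + 2*158*(612 + 158) = -218820 + 2*158*770 = -218820 + 243320 = 24500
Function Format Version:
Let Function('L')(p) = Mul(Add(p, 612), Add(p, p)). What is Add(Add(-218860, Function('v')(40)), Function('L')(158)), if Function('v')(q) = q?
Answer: 24500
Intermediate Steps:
Function('L')(p) = Mul(2, p, Add(612, p)) (Function('L')(p) = Mul(Add(612, p), Mul(2, p)) = Mul(2, p, Add(612, p)))
Add(Add(-218860, Function('v')(40)), Function('L')(158)) = Add(Add(-218860, 40), Mul(2, 158, Add(612, 158))) = Add(-218820, Mul(2, 158, 770)) = Add(-218820, 243320) = 24500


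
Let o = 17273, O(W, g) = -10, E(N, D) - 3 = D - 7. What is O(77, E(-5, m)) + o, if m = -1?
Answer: 17263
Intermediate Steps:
E(N, D) = -4 + D (E(N, D) = 3 + (D - 7) = 3 + (-7 + D) = -4 + D)
O(77, E(-5, m)) + o = -10 + 17273 = 17263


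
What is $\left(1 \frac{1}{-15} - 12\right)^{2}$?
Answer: $\frac{32761}{225} \approx 145.6$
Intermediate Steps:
$\left(1 \frac{1}{-15} - 12\right)^{2} = \left(1 \left(- \frac{1}{15}\right) - 12\right)^{2} = \left(- \frac{1}{15} - 12\right)^{2} = \left(- \frac{181}{15}\right)^{2} = \frac{32761}{225}$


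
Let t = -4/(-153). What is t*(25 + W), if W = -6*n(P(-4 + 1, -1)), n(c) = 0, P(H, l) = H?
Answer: 100/153 ≈ 0.65359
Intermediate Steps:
t = 4/153 (t = -4*(-1/153) = 4/153 ≈ 0.026144)
W = 0 (W = -6*0 = 0)
t*(25 + W) = 4*(25 + 0)/153 = (4/153)*25 = 100/153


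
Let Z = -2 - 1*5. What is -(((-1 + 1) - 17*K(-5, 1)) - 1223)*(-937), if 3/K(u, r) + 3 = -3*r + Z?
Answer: -14849576/13 ≈ -1.1423e+6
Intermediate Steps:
Z = -7 (Z = -2 - 5 = -7)
K(u, r) = 3/(-10 - 3*r) (K(u, r) = 3/(-3 + (-3*r - 7)) = 3/(-3 + (-7 - 3*r)) = 3/(-10 - 3*r))
-(((-1 + 1) - 17*K(-5, 1)) - 1223)*(-937) = -(((-1 + 1) - (-51)/(10 + 3*1)) - 1223)*(-937) = -((0 - (-51)/(10 + 3)) - 1223)*(-937) = -((0 - (-51)/13) - 1223)*(-937) = -((0 - 17*(-3/13)) - 1223)*(-937) = -((0 + 51/13) - 1223)*(-937) = -(51/13 - 1223)*(-937) = -(-15848)*(-937)/13 = -1*14849576/13 = -14849576/13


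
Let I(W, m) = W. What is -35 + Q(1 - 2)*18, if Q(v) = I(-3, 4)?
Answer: -89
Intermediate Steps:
Q(v) = -3
-35 + Q(1 - 2)*18 = -35 - 3*18 = -35 - 54 = -89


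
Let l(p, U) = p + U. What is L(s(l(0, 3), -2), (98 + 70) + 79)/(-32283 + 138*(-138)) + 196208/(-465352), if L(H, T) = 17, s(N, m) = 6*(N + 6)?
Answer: -1259834875/2985640263 ≈ -0.42196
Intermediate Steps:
l(p, U) = U + p
s(N, m) = 36 + 6*N (s(N, m) = 6*(6 + N) = 36 + 6*N)
L(s(l(0, 3), -2), (98 + 70) + 79)/(-32283 + 138*(-138)) + 196208/(-465352) = 17/(-32283 + 138*(-138)) + 196208/(-465352) = 17/(-32283 - 19044) + 196208*(-1/465352) = 17/(-51327) - 24526/58169 = 17*(-1/51327) - 24526/58169 = -17/51327 - 24526/58169 = -1259834875/2985640263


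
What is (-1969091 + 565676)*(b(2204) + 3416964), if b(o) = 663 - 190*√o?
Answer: -4796348996205 + 533297700*√551 ≈ -4.7838e+12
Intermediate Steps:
b(o) = 663 - 190*√o
(-1969091 + 565676)*(b(2204) + 3416964) = (-1969091 + 565676)*((663 - 380*√551) + 3416964) = -1403415*((663 - 380*√551) + 3416964) = -1403415*(3417627 - 380*√551) = -4796348996205 + 533297700*√551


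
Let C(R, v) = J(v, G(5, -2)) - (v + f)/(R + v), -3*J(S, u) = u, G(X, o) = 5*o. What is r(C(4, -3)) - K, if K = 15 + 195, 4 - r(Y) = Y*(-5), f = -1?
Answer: -508/3 ≈ -169.33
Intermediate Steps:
J(S, u) = -u/3
C(R, v) = 10/3 - (-1 + v)/(R + v) (C(R, v) = -5*(-2)/3 - (v - 1)/(R + v) = -⅓*(-10) - (-1 + v)/(R + v) = 10/3 - (-1 + v)/(R + v))
r(Y) = 4 + 5*Y (r(Y) = 4 - Y*(-5) = 4 - (-5)*Y = 4 + 5*Y)
K = 210
r(C(4, -3)) - K = (4 + 5*((3 + 7*(-3) + 10*4)/(3*(4 - 3)))) - 1*210 = (4 + 5*((⅓)*(3 - 21 + 40)/1)) - 210 = (4 + 5*((⅓)*1*22)) - 210 = (4 + 5*(22/3)) - 210 = (4 + 110/3) - 210 = 122/3 - 210 = -508/3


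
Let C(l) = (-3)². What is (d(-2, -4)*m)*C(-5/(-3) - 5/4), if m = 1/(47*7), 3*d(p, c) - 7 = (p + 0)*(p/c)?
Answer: 18/329 ≈ 0.054711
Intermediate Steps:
d(p, c) = 7/3 + p²/(3*c) (d(p, c) = 7/3 + ((p + 0)*(p/c))/3 = 7/3 + (p*(p/c))/3 = 7/3 + (p²/c)/3 = 7/3 + p²/(3*c))
C(l) = 9
m = 1/329 (m = (1/47)*(⅐) = 1/329 ≈ 0.0030395)
(d(-2, -4)*m)*C(-5/(-3) - 5/4) = (((⅓)*((-2)² + 7*(-4))/(-4))*(1/329))*9 = (((⅓)*(-¼)*(4 - 28))*(1/329))*9 = (((⅓)*(-¼)*(-24))*(1/329))*9 = (2*(1/329))*9 = (2/329)*9 = 18/329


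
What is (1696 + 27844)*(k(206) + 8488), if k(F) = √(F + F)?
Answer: 250735520 + 59080*√103 ≈ 2.5134e+8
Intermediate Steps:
k(F) = √2*√F (k(F) = √(2*F) = √2*√F)
(1696 + 27844)*(k(206) + 8488) = (1696 + 27844)*(√2*√206 + 8488) = 29540*(2*√103 + 8488) = 29540*(8488 + 2*√103) = 250735520 + 59080*√103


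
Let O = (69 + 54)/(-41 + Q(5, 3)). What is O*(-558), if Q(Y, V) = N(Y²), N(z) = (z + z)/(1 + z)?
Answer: 446121/254 ≈ 1756.4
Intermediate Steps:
N(z) = 2*z/(1 + z) (N(z) = (2*z)/(1 + z) = 2*z/(1 + z))
Q(Y, V) = 2*Y²/(1 + Y²)
O = -1599/508 (O = (69 + 54)/(-41 + 2*5²/(1 + 5²)) = 123/(-41 + 2*25/(1 + 25)) = 123/(-41 + 2*25/26) = 123/(-41 + 2*25*(1/26)) = 123/(-41 + 25/13) = 123/(-508/13) = 123*(-13/508) = -1599/508 ≈ -3.1476)
O*(-558) = -1599/508*(-558) = 446121/254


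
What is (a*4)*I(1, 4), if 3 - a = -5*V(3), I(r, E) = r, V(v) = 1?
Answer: 32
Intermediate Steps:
a = 8 (a = 3 - (-5) = 3 - 1*(-5) = 3 + 5 = 8)
(a*4)*I(1, 4) = (8*4)*1 = 32*1 = 32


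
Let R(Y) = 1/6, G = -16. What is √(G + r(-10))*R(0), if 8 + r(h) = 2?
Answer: I*√22/6 ≈ 0.78174*I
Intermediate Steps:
r(h) = -6 (r(h) = -8 + 2 = -6)
R(Y) = ⅙
√(G + r(-10))*R(0) = √(-16 - 6)*(⅙) = √(-22)*(⅙) = (I*√22)*(⅙) = I*√22/6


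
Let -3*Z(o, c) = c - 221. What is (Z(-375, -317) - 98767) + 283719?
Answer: 555394/3 ≈ 1.8513e+5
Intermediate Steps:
Z(o, c) = 221/3 - c/3 (Z(o, c) = -(c - 221)/3 = -(-221 + c)/3 = 221/3 - c/3)
(Z(-375, -317) - 98767) + 283719 = ((221/3 - 1/3*(-317)) - 98767) + 283719 = ((221/3 + 317/3) - 98767) + 283719 = (538/3 - 98767) + 283719 = -295763/3 + 283719 = 555394/3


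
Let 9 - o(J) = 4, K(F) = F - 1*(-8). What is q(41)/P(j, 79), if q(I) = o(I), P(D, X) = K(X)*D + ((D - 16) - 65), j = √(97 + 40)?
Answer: 405/1054367 + 440*√137/1054367 ≈ 0.0052686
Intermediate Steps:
K(F) = 8 + F (K(F) = F + 8 = 8 + F)
o(J) = 5 (o(J) = 9 - 1*4 = 9 - 4 = 5)
j = √137 ≈ 11.705
P(D, X) = -81 + D + D*(8 + X) (P(D, X) = (8 + X)*D + ((D - 16) - 65) = D*(8 + X) + ((-16 + D) - 65) = D*(8 + X) + (-81 + D) = -81 + D + D*(8 + X))
q(I) = 5
q(41)/P(j, 79) = 5/(-81 + √137 + √137*(8 + 79)) = 5/(-81 + √137 + √137*87) = 5/(-81 + √137 + 87*√137) = 5/(-81 + 88*√137)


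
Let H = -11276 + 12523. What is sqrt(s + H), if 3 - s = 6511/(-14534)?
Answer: sqrt(1562964946)/1118 ≈ 35.362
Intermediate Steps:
H = 1247
s = 50113/14534 (s = 3 - 6511/(-14534) = 3 - 6511*(-1)/14534 = 3 - 1*(-6511/14534) = 3 + 6511/14534 = 50113/14534 ≈ 3.4480)
sqrt(s + H) = sqrt(50113/14534 + 1247) = sqrt(18174011/14534) = sqrt(1562964946)/1118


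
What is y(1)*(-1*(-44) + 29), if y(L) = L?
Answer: 73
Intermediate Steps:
y(1)*(-1*(-44) + 29) = 1*(-1*(-44) + 29) = 1*(44 + 29) = 1*73 = 73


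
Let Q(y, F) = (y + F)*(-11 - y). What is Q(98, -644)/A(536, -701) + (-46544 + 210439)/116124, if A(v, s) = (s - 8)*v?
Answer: 3460814359/2758119186 ≈ 1.2548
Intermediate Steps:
A(v, s) = v*(-8 + s) (A(v, s) = (-8 + s)*v = v*(-8 + s))
Q(y, F) = (-11 - y)*(F + y) (Q(y, F) = (F + y)*(-11 - y) = (-11 - y)*(F + y))
Q(98, -644)/A(536, -701) + (-46544 + 210439)/116124 = (-1*98**2 - 11*(-644) - 11*98 - 1*(-644)*98)/((536*(-8 - 701))) + (-46544 + 210439)/116124 = (-1*9604 + 7084 - 1078 + 63112)/((536*(-709))) + 163895*(1/116124) = (-9604 + 7084 - 1078 + 63112)/(-380024) + 163895/116124 = 59514*(-1/380024) + 163895/116124 = -29757/190012 + 163895/116124 = 3460814359/2758119186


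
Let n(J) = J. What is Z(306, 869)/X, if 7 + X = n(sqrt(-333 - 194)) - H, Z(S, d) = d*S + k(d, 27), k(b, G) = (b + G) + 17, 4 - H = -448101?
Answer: -119568380624/200804365071 - 266827*I*sqrt(527)/200804365071 ≈ -0.59545 - 3.0504e-5*I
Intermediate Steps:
H = 448105 (H = 4 - 1*(-448101) = 4 + 448101 = 448105)
k(b, G) = 17 + G + b (k(b, G) = (G + b) + 17 = 17 + G + b)
Z(S, d) = 44 + d + S*d (Z(S, d) = d*S + (17 + 27 + d) = S*d + (44 + d) = 44 + d + S*d)
X = -448112 + I*sqrt(527) (X = -7 + (sqrt(-333 - 194) - 1*448105) = -7 + (sqrt(-527) - 448105) = -7 + (I*sqrt(527) - 448105) = -7 + (-448105 + I*sqrt(527)) = -448112 + I*sqrt(527) ≈ -4.4811e+5 + 22.956*I)
Z(306, 869)/X = (44 + 869 + 306*869)/(-448112 + I*sqrt(527)) = (44 + 869 + 265914)/(-448112 + I*sqrt(527)) = 266827/(-448112 + I*sqrt(527))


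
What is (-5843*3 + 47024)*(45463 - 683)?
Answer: 1320786100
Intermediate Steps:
(-5843*3 + 47024)*(45463 - 683) = (-17529 + 47024)*44780 = 29495*44780 = 1320786100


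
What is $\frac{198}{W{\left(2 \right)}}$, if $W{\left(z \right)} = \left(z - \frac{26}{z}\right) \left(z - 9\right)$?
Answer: $\frac{18}{7} \approx 2.5714$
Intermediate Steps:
$W{\left(z \right)} = \left(-9 + z\right) \left(z - \frac{26}{z}\right)$ ($W{\left(z \right)} = \left(z - \frac{26}{z}\right) \left(-9 + z\right) = \left(-9 + z\right) \left(z - \frac{26}{z}\right)$)
$\frac{198}{W{\left(2 \right)}} = \frac{198}{-26 + 2^{2} - 18 + \frac{234}{2}} = \frac{198}{-26 + 4 - 18 + 234 \cdot \frac{1}{2}} = \frac{198}{-26 + 4 - 18 + 117} = \frac{198}{77} = 198 \cdot \frac{1}{77} = \frac{18}{7}$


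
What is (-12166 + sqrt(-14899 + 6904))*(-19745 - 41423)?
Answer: 744169888 - 61168*I*sqrt(7995) ≈ 7.4417e+8 - 5.4693e+6*I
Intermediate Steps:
(-12166 + sqrt(-14899 + 6904))*(-19745 - 41423) = (-12166 + sqrt(-7995))*(-61168) = (-12166 + I*sqrt(7995))*(-61168) = 744169888 - 61168*I*sqrt(7995)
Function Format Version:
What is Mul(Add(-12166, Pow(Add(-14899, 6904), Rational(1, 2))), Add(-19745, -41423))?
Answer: Add(744169888, Mul(-61168, I, Pow(7995, Rational(1, 2)))) ≈ Add(7.4417e+8, Mul(-5.4693e+6, I))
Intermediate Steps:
Mul(Add(-12166, Pow(Add(-14899, 6904), Rational(1, 2))), Add(-19745, -41423)) = Mul(Add(-12166, Pow(-7995, Rational(1, 2))), -61168) = Mul(Add(-12166, Mul(I, Pow(7995, Rational(1, 2)))), -61168) = Add(744169888, Mul(-61168, I, Pow(7995, Rational(1, 2))))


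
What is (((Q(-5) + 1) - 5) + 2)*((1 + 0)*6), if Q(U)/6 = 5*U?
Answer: -912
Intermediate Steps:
Q(U) = 30*U (Q(U) = 6*(5*U) = 30*U)
(((Q(-5) + 1) - 5) + 2)*((1 + 0)*6) = (((30*(-5) + 1) - 5) + 2)*((1 + 0)*6) = (((-150 + 1) - 5) + 2)*(1*6) = ((-149 - 5) + 2)*6 = (-154 + 2)*6 = -152*6 = -912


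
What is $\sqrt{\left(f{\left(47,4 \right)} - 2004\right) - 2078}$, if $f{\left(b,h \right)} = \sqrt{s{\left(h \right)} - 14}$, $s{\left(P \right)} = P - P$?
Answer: $\sqrt{-4082 + i \sqrt{14}} \approx 0.0293 + 63.891 i$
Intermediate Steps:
$s{\left(P \right)} = 0$
$f{\left(b,h \right)} = i \sqrt{14}$ ($f{\left(b,h \right)} = \sqrt{0 - 14} = \sqrt{-14} = i \sqrt{14}$)
$\sqrt{\left(f{\left(47,4 \right)} - 2004\right) - 2078} = \sqrt{\left(i \sqrt{14} - 2004\right) - 2078} = \sqrt{\left(-2004 + i \sqrt{14}\right) - 2078} = \sqrt{-4082 + i \sqrt{14}}$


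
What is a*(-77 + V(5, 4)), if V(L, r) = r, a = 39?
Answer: -2847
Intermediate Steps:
a*(-77 + V(5, 4)) = 39*(-77 + 4) = 39*(-73) = -2847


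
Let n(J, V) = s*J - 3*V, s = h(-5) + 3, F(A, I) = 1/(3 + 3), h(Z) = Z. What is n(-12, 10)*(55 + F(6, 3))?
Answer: -331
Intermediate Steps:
F(A, I) = 1/6
s = -2 (s = -5 + 3 = -2)
n(J, V) = -3*V - 2*J (n(J, V) = -2*J - 3*V = -3*V - 2*J)
n(-12, 10)*(55 + F(6, 3)) = (-3*10 - 2*(-12))*(55 + 1/6) = (-30 + 24)*(331/6) = -6*331/6 = -331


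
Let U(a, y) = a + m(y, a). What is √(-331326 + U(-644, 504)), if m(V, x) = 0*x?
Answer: I*√331970 ≈ 576.17*I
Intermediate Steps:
m(V, x) = 0
U(a, y) = a (U(a, y) = a + 0 = a)
√(-331326 + U(-644, 504)) = √(-331326 - 644) = √(-331970) = I*√331970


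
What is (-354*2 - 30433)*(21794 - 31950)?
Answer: 316267996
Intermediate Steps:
(-354*2 - 30433)*(21794 - 31950) = (-708 - 30433)*(-10156) = -31141*(-10156) = 316267996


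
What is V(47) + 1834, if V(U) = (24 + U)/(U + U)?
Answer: 172467/94 ≈ 1834.8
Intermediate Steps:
V(U) = (24 + U)/(2*U) (V(U) = (24 + U)/((2*U)) = (24 + U)*(1/(2*U)) = (24 + U)/(2*U))
V(47) + 1834 = (1/2)*(24 + 47)/47 + 1834 = (1/2)*(1/47)*71 + 1834 = 71/94 + 1834 = 172467/94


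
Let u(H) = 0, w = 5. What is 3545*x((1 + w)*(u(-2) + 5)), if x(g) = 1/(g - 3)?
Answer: 3545/27 ≈ 131.30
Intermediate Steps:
x(g) = 1/(-3 + g)
3545*x((1 + w)*(u(-2) + 5)) = 3545/(-3 + (1 + 5)*(0 + 5)) = 3545/(-3 + 6*5) = 3545/(-3 + 30) = 3545/27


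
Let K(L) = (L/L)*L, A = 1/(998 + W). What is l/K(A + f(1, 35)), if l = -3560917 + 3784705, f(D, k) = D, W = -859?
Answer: 7776633/35 ≈ 2.2219e+5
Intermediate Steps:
A = 1/139 (A = 1/(998 - 859) = 1/139 ≈ 0.0071942)
l = 223788
K(L) = L (K(L) = 1*L = L)
l/K(A + f(1, 35)) = 223788/(1/139 + 1) = 223788/(140/139) = 223788*(139/140) = 7776633/35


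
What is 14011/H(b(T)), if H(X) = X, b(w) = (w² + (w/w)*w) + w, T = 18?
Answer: 14011/360 ≈ 38.919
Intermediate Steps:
b(w) = w² + 2*w (b(w) = (w² + 1*w) + w = (w² + w) + w = (w + w²) + w = w² + 2*w)
14011/H(b(T)) = 14011/((18*(2 + 18))) = 14011/((18*20)) = 14011/360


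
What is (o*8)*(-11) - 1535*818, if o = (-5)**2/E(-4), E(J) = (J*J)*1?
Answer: -2511535/2 ≈ -1.2558e+6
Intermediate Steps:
E(J) = J**2 (E(J) = J**2*1 = J**2)
o = 25/16 (o = (-5)**2/((-4)**2) = 25/16 ≈ 1.5625)
(o*8)*(-11) - 1535*818 = ((25/16)*8)*(-11) - 1535*818 = (25/2)*(-11) - 1255630 = -275/2 - 1255630 = -2511535/2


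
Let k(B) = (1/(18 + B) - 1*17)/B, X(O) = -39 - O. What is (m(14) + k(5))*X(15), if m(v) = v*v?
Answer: -239220/23 ≈ -10401.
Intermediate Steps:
m(v) = v**2
k(B) = (-17 + 1/(18 + B))/B (k(B) = (1/(18 + B) - 17)/B = (-17 + 1/(18 + B))/B)
(m(14) + k(5))*X(15) = (14**2 + (-305 - 17*5)/(5*(18 + 5)))*(-39 - 1*15) = (196 + (1/5)*(-305 - 85)/23)*(-39 - 15) = (196 + (1/5)*(1/23)*(-390))*(-54) = (196 - 78/23)*(-54) = (4430/23)*(-54) = -239220/23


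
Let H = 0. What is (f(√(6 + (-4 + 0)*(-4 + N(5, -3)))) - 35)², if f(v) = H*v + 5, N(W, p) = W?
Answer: 900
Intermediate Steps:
f(v) = 5 (f(v) = 0*v + 5 = 0 + 5 = 5)
(f(√(6 + (-4 + 0)*(-4 + N(5, -3)))) - 35)² = (5 - 35)² = (-30)² = 900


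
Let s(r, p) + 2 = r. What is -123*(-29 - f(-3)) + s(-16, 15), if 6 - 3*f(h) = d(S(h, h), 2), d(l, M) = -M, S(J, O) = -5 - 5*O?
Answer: 3877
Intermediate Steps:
f(h) = 8/3 (f(h) = 2 - (-1)*2/3 = 2 - ⅓*(-2) = 2 + ⅔ = 8/3)
s(r, p) = -2 + r
-123*(-29 - f(-3)) + s(-16, 15) = -123*(-29 - 1*8/3) + (-2 - 16) = -123*(-29 - 8/3) - 18 = -123*(-95/3) - 18 = 3895 - 18 = 3877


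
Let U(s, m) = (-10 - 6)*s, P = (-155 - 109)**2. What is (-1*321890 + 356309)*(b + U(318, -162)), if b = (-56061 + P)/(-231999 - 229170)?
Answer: -8973574469937/51241 ≈ -1.7512e+8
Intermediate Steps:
P = 69696 (P = (-264)**2 = 69696)
b = -1515/51241 (b = (-56061 + 69696)/(-231999 - 229170) = 13635/(-461169) = 13635*(-1/461169) = -1515/51241 ≈ -0.029566)
U(s, m) = -16*s
(-1*321890 + 356309)*(b + U(318, -162)) = (-1*321890 + 356309)*(-1515/51241 - 16*318) = (-321890 + 356309)*(-1515/51241 - 5088) = 34419*(-260715723/51241) = -8973574469937/51241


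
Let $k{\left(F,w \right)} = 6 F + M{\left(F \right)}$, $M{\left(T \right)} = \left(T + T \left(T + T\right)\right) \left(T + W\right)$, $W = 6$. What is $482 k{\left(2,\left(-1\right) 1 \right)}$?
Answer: $44344$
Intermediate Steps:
$M{\left(T \right)} = \left(6 + T\right) \left(T + 2 T^{2}\right)$ ($M{\left(T \right)} = \left(T + T \left(T + T\right)\right) \left(T + 6\right) = \left(T + T 2 T\right) \left(6 + T\right) = \left(T + 2 T^{2}\right) \left(6 + T\right) = \left(6 + T\right) \left(T + 2 T^{2}\right)$)
$k{\left(F,w \right)} = 6 F + F \left(6 + 2 F^{2} + 13 F\right)$
$482 k{\left(2,\left(-1\right) 1 \right)} = 482 \cdot 2 \left(12 + 2 \cdot 2^{2} + 13 \cdot 2\right) = 482 \cdot 2 \left(12 + 2 \cdot 4 + 26\right) = 482 \cdot 2 \left(12 + 8 + 26\right) = 482 \cdot 2 \cdot 46 = 482 \cdot 92 = 44344$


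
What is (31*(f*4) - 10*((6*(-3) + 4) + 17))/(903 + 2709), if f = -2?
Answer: -139/1806 ≈ -0.076966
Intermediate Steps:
(31*(f*4) - 10*((6*(-3) + 4) + 17))/(903 + 2709) = (31*(-2*4) - 10*((6*(-3) + 4) + 17))/(903 + 2709) = (31*(-8) - 10*((-18 + 4) + 17))/3612 = (-248 - 10*(-14 + 17))*(1/3612) = (-248 - 10*3)*(1/3612) = (-248 - 30)*(1/3612) = -278*1/3612 = -139/1806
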